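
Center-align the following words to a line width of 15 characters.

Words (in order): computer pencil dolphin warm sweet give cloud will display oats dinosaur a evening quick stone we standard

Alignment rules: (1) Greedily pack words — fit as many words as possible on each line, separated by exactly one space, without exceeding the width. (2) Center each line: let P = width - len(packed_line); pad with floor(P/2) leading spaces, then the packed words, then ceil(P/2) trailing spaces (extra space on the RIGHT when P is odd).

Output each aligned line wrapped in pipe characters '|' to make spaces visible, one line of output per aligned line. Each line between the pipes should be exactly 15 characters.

Answer: |computer pencil|
| dolphin warm  |
|  sweet give   |
|  cloud will   |
| display oats  |
|  dinosaur a   |
| evening quick |
|   stone we    |
|   standard    |

Derivation:
Line 1: ['computer', 'pencil'] (min_width=15, slack=0)
Line 2: ['dolphin', 'warm'] (min_width=12, slack=3)
Line 3: ['sweet', 'give'] (min_width=10, slack=5)
Line 4: ['cloud', 'will'] (min_width=10, slack=5)
Line 5: ['display', 'oats'] (min_width=12, slack=3)
Line 6: ['dinosaur', 'a'] (min_width=10, slack=5)
Line 7: ['evening', 'quick'] (min_width=13, slack=2)
Line 8: ['stone', 'we'] (min_width=8, slack=7)
Line 9: ['standard'] (min_width=8, slack=7)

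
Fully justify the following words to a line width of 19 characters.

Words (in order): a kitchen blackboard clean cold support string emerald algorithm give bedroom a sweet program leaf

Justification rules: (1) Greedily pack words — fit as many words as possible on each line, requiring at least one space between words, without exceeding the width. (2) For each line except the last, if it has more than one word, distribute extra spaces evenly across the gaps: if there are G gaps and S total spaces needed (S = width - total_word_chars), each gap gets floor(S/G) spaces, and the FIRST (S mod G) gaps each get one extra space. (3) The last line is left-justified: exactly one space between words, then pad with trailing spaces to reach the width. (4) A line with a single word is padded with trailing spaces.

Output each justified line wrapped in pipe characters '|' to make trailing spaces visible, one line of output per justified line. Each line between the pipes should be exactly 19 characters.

Line 1: ['a', 'kitchen'] (min_width=9, slack=10)
Line 2: ['blackboard', 'clean'] (min_width=16, slack=3)
Line 3: ['cold', 'support', 'string'] (min_width=19, slack=0)
Line 4: ['emerald', 'algorithm'] (min_width=17, slack=2)
Line 5: ['give', 'bedroom', 'a'] (min_width=14, slack=5)
Line 6: ['sweet', 'program', 'leaf'] (min_width=18, slack=1)

Answer: |a           kitchen|
|blackboard    clean|
|cold support string|
|emerald   algorithm|
|give    bedroom   a|
|sweet program leaf |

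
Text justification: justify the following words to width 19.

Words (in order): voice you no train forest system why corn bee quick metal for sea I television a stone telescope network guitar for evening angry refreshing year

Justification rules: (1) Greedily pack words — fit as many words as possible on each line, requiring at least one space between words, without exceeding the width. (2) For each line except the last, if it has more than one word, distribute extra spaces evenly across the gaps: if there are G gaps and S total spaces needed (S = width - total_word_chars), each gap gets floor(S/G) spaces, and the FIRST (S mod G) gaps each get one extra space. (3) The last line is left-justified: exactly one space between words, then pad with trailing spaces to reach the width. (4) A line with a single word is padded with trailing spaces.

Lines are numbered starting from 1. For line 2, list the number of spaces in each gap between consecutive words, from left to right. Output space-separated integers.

Answer: 2 2

Derivation:
Line 1: ['voice', 'you', 'no', 'train'] (min_width=18, slack=1)
Line 2: ['forest', 'system', 'why'] (min_width=17, slack=2)
Line 3: ['corn', 'bee', 'quick'] (min_width=14, slack=5)
Line 4: ['metal', 'for', 'sea', 'I'] (min_width=15, slack=4)
Line 5: ['television', 'a', 'stone'] (min_width=18, slack=1)
Line 6: ['telescope', 'network'] (min_width=17, slack=2)
Line 7: ['guitar', 'for', 'evening'] (min_width=18, slack=1)
Line 8: ['angry', 'refreshing'] (min_width=16, slack=3)
Line 9: ['year'] (min_width=4, slack=15)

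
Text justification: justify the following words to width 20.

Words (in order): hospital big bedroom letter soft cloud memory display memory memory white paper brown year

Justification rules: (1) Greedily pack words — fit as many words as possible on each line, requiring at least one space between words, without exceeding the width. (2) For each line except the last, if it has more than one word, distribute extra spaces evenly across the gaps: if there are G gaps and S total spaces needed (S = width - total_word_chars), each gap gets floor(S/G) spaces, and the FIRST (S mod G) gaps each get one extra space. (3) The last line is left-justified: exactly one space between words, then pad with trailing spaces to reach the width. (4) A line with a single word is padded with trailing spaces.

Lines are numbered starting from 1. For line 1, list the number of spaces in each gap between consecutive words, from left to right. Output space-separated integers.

Answer: 1 1

Derivation:
Line 1: ['hospital', 'big', 'bedroom'] (min_width=20, slack=0)
Line 2: ['letter', 'soft', 'cloud'] (min_width=17, slack=3)
Line 3: ['memory', 'display'] (min_width=14, slack=6)
Line 4: ['memory', 'memory', 'white'] (min_width=19, slack=1)
Line 5: ['paper', 'brown', 'year'] (min_width=16, slack=4)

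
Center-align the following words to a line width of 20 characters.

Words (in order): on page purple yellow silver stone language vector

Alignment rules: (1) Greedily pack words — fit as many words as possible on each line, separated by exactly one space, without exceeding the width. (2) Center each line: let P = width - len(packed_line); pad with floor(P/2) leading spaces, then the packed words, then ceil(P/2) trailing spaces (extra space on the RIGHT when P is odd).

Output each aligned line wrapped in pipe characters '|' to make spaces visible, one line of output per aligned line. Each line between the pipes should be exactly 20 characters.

Answer: |   on page purple   |
|yellow silver stone |
|  language vector   |

Derivation:
Line 1: ['on', 'page', 'purple'] (min_width=14, slack=6)
Line 2: ['yellow', 'silver', 'stone'] (min_width=19, slack=1)
Line 3: ['language', 'vector'] (min_width=15, slack=5)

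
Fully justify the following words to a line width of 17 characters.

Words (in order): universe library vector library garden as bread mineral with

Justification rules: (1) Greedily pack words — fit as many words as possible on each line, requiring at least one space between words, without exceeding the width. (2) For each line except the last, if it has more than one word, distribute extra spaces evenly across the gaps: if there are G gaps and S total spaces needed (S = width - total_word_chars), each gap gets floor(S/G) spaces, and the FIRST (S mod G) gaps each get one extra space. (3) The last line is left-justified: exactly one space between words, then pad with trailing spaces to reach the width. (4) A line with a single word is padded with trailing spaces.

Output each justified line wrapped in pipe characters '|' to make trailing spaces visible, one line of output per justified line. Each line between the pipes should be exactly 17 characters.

Line 1: ['universe', 'library'] (min_width=16, slack=1)
Line 2: ['vector', 'library'] (min_width=14, slack=3)
Line 3: ['garden', 'as', 'bread'] (min_width=15, slack=2)
Line 4: ['mineral', 'with'] (min_width=12, slack=5)

Answer: |universe  library|
|vector    library|
|garden  as  bread|
|mineral with     |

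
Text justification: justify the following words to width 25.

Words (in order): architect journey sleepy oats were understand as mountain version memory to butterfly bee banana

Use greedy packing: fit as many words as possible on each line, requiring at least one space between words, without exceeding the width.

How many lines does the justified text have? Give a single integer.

Line 1: ['architect', 'journey', 'sleepy'] (min_width=24, slack=1)
Line 2: ['oats', 'were', 'understand', 'as'] (min_width=23, slack=2)
Line 3: ['mountain', 'version', 'memory'] (min_width=23, slack=2)
Line 4: ['to', 'butterfly', 'bee', 'banana'] (min_width=23, slack=2)
Total lines: 4

Answer: 4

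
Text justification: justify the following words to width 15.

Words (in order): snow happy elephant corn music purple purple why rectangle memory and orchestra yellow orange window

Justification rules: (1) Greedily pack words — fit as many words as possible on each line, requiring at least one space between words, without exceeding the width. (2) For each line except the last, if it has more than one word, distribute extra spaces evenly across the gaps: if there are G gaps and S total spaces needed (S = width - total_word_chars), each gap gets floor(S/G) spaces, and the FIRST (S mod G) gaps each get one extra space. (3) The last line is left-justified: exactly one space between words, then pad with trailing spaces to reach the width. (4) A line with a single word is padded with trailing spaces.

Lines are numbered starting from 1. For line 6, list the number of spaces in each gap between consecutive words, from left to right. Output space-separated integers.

Answer: 6

Derivation:
Line 1: ['snow', 'happy'] (min_width=10, slack=5)
Line 2: ['elephant', 'corn'] (min_width=13, slack=2)
Line 3: ['music', 'purple'] (min_width=12, slack=3)
Line 4: ['purple', 'why'] (min_width=10, slack=5)
Line 5: ['rectangle'] (min_width=9, slack=6)
Line 6: ['memory', 'and'] (min_width=10, slack=5)
Line 7: ['orchestra'] (min_width=9, slack=6)
Line 8: ['yellow', 'orange'] (min_width=13, slack=2)
Line 9: ['window'] (min_width=6, slack=9)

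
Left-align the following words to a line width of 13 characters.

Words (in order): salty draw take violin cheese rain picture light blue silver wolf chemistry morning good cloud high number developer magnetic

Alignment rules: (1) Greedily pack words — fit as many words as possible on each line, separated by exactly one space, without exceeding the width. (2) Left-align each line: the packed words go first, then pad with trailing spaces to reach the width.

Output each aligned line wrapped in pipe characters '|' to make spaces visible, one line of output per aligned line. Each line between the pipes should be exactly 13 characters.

Answer: |salty draw   |
|take violin  |
|cheese rain  |
|picture light|
|blue silver  |
|wolf         |
|chemistry    |
|morning good |
|cloud high   |
|number       |
|developer    |
|magnetic     |

Derivation:
Line 1: ['salty', 'draw'] (min_width=10, slack=3)
Line 2: ['take', 'violin'] (min_width=11, slack=2)
Line 3: ['cheese', 'rain'] (min_width=11, slack=2)
Line 4: ['picture', 'light'] (min_width=13, slack=0)
Line 5: ['blue', 'silver'] (min_width=11, slack=2)
Line 6: ['wolf'] (min_width=4, slack=9)
Line 7: ['chemistry'] (min_width=9, slack=4)
Line 8: ['morning', 'good'] (min_width=12, slack=1)
Line 9: ['cloud', 'high'] (min_width=10, slack=3)
Line 10: ['number'] (min_width=6, slack=7)
Line 11: ['developer'] (min_width=9, slack=4)
Line 12: ['magnetic'] (min_width=8, slack=5)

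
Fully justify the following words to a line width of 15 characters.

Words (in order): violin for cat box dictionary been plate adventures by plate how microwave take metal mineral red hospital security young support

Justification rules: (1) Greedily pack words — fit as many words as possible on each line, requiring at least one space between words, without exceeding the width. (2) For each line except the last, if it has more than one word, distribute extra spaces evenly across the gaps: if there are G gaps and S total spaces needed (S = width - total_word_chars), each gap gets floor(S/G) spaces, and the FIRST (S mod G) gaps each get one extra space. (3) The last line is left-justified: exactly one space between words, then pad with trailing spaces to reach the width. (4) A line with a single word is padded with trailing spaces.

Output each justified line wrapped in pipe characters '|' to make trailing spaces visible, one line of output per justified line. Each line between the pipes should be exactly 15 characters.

Answer: |violin  for cat|
|box  dictionary|
|been      plate|
|adventures   by|
|plate       how|
|microwave  take|
|metal   mineral|
|red    hospital|
|security  young|
|support        |

Derivation:
Line 1: ['violin', 'for', 'cat'] (min_width=14, slack=1)
Line 2: ['box', 'dictionary'] (min_width=14, slack=1)
Line 3: ['been', 'plate'] (min_width=10, slack=5)
Line 4: ['adventures', 'by'] (min_width=13, slack=2)
Line 5: ['plate', 'how'] (min_width=9, slack=6)
Line 6: ['microwave', 'take'] (min_width=14, slack=1)
Line 7: ['metal', 'mineral'] (min_width=13, slack=2)
Line 8: ['red', 'hospital'] (min_width=12, slack=3)
Line 9: ['security', 'young'] (min_width=14, slack=1)
Line 10: ['support'] (min_width=7, slack=8)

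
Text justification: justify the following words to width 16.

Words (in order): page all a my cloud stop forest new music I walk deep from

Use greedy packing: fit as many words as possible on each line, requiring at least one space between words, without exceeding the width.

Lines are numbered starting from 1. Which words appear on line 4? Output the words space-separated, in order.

Line 1: ['page', 'all', 'a', 'my'] (min_width=13, slack=3)
Line 2: ['cloud', 'stop'] (min_width=10, slack=6)
Line 3: ['forest', 'new', 'music'] (min_width=16, slack=0)
Line 4: ['I', 'walk', 'deep', 'from'] (min_width=16, slack=0)

Answer: I walk deep from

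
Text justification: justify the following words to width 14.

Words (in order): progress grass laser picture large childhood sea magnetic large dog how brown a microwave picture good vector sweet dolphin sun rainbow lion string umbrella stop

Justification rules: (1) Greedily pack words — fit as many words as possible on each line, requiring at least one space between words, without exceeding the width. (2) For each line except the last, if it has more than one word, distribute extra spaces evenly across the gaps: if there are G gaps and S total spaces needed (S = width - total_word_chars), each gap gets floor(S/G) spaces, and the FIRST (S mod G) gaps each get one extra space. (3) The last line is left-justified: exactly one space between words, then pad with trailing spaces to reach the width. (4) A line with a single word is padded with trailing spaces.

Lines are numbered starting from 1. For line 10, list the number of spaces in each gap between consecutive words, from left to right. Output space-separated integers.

Line 1: ['progress', 'grass'] (min_width=14, slack=0)
Line 2: ['laser', 'picture'] (min_width=13, slack=1)
Line 3: ['large'] (min_width=5, slack=9)
Line 4: ['childhood', 'sea'] (min_width=13, slack=1)
Line 5: ['magnetic', 'large'] (min_width=14, slack=0)
Line 6: ['dog', 'how', 'brown'] (min_width=13, slack=1)
Line 7: ['a', 'microwave'] (min_width=11, slack=3)
Line 8: ['picture', 'good'] (min_width=12, slack=2)
Line 9: ['vector', 'sweet'] (min_width=12, slack=2)
Line 10: ['dolphin', 'sun'] (min_width=11, slack=3)
Line 11: ['rainbow', 'lion'] (min_width=12, slack=2)
Line 12: ['string'] (min_width=6, slack=8)
Line 13: ['umbrella', 'stop'] (min_width=13, slack=1)

Answer: 4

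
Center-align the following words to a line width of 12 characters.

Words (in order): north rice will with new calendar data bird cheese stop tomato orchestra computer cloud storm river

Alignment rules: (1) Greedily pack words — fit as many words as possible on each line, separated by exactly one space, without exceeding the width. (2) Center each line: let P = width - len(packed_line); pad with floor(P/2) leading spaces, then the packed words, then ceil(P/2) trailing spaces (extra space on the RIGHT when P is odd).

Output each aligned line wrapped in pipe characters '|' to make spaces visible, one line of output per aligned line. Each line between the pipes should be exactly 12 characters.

Answer: | north rice |
| will with  |
|new calendar|
| data bird  |
|cheese stop |
|   tomato   |
| orchestra  |
|  computer  |
|cloud storm |
|   river    |

Derivation:
Line 1: ['north', 'rice'] (min_width=10, slack=2)
Line 2: ['will', 'with'] (min_width=9, slack=3)
Line 3: ['new', 'calendar'] (min_width=12, slack=0)
Line 4: ['data', 'bird'] (min_width=9, slack=3)
Line 5: ['cheese', 'stop'] (min_width=11, slack=1)
Line 6: ['tomato'] (min_width=6, slack=6)
Line 7: ['orchestra'] (min_width=9, slack=3)
Line 8: ['computer'] (min_width=8, slack=4)
Line 9: ['cloud', 'storm'] (min_width=11, slack=1)
Line 10: ['river'] (min_width=5, slack=7)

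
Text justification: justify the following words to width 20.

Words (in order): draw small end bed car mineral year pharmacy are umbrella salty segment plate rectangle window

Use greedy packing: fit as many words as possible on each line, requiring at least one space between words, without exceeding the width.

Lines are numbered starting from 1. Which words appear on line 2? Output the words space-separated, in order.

Line 1: ['draw', 'small', 'end', 'bed'] (min_width=18, slack=2)
Line 2: ['car', 'mineral', 'year'] (min_width=16, slack=4)
Line 3: ['pharmacy', 'are'] (min_width=12, slack=8)
Line 4: ['umbrella', 'salty'] (min_width=14, slack=6)
Line 5: ['segment', 'plate'] (min_width=13, slack=7)
Line 6: ['rectangle', 'window'] (min_width=16, slack=4)

Answer: car mineral year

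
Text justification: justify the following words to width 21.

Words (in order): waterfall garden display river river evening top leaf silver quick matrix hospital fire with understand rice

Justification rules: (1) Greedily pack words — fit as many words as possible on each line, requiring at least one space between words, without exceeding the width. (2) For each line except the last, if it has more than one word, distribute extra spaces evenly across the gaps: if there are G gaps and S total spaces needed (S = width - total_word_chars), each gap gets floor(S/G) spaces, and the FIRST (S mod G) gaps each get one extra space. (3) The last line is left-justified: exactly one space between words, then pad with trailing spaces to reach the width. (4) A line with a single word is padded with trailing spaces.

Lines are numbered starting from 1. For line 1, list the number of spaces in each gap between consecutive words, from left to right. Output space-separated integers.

Answer: 6

Derivation:
Line 1: ['waterfall', 'garden'] (min_width=16, slack=5)
Line 2: ['display', 'river', 'river'] (min_width=19, slack=2)
Line 3: ['evening', 'top', 'leaf'] (min_width=16, slack=5)
Line 4: ['silver', 'quick', 'matrix'] (min_width=19, slack=2)
Line 5: ['hospital', 'fire', 'with'] (min_width=18, slack=3)
Line 6: ['understand', 'rice'] (min_width=15, slack=6)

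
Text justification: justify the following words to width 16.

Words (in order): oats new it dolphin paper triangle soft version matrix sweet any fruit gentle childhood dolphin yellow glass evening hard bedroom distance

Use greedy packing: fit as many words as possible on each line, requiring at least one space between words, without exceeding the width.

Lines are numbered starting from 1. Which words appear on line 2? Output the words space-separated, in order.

Answer: dolphin paper

Derivation:
Line 1: ['oats', 'new', 'it'] (min_width=11, slack=5)
Line 2: ['dolphin', 'paper'] (min_width=13, slack=3)
Line 3: ['triangle', 'soft'] (min_width=13, slack=3)
Line 4: ['version', 'matrix'] (min_width=14, slack=2)
Line 5: ['sweet', 'any', 'fruit'] (min_width=15, slack=1)
Line 6: ['gentle', 'childhood'] (min_width=16, slack=0)
Line 7: ['dolphin', 'yellow'] (min_width=14, slack=2)
Line 8: ['glass', 'evening'] (min_width=13, slack=3)
Line 9: ['hard', 'bedroom'] (min_width=12, slack=4)
Line 10: ['distance'] (min_width=8, slack=8)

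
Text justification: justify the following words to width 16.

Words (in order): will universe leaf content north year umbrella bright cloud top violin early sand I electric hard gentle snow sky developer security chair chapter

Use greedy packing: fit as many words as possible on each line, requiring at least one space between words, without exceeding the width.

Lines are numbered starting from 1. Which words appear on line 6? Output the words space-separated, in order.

Answer: early sand I

Derivation:
Line 1: ['will', 'universe'] (min_width=13, slack=3)
Line 2: ['leaf', 'content'] (min_width=12, slack=4)
Line 3: ['north', 'year'] (min_width=10, slack=6)
Line 4: ['umbrella', 'bright'] (min_width=15, slack=1)
Line 5: ['cloud', 'top', 'violin'] (min_width=16, slack=0)
Line 6: ['early', 'sand', 'I'] (min_width=12, slack=4)
Line 7: ['electric', 'hard'] (min_width=13, slack=3)
Line 8: ['gentle', 'snow', 'sky'] (min_width=15, slack=1)
Line 9: ['developer'] (min_width=9, slack=7)
Line 10: ['security', 'chair'] (min_width=14, slack=2)
Line 11: ['chapter'] (min_width=7, slack=9)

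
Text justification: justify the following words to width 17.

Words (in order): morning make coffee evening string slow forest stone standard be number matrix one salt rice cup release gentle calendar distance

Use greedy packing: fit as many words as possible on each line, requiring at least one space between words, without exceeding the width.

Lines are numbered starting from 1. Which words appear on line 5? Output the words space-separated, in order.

Answer: standard be

Derivation:
Line 1: ['morning', 'make'] (min_width=12, slack=5)
Line 2: ['coffee', 'evening'] (min_width=14, slack=3)
Line 3: ['string', 'slow'] (min_width=11, slack=6)
Line 4: ['forest', 'stone'] (min_width=12, slack=5)
Line 5: ['standard', 'be'] (min_width=11, slack=6)
Line 6: ['number', 'matrix', 'one'] (min_width=17, slack=0)
Line 7: ['salt', 'rice', 'cup'] (min_width=13, slack=4)
Line 8: ['release', 'gentle'] (min_width=14, slack=3)
Line 9: ['calendar', 'distance'] (min_width=17, slack=0)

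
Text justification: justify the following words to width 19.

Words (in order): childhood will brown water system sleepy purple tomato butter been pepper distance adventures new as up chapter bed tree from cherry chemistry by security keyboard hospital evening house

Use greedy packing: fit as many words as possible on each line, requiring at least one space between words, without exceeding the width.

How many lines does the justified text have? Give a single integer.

Line 1: ['childhood', 'will'] (min_width=14, slack=5)
Line 2: ['brown', 'water', 'system'] (min_width=18, slack=1)
Line 3: ['sleepy', 'purple'] (min_width=13, slack=6)
Line 4: ['tomato', 'butter', 'been'] (min_width=18, slack=1)
Line 5: ['pepper', 'distance'] (min_width=15, slack=4)
Line 6: ['adventures', 'new', 'as'] (min_width=17, slack=2)
Line 7: ['up', 'chapter', 'bed', 'tree'] (min_width=19, slack=0)
Line 8: ['from', 'cherry'] (min_width=11, slack=8)
Line 9: ['chemistry', 'by'] (min_width=12, slack=7)
Line 10: ['security', 'keyboard'] (min_width=17, slack=2)
Line 11: ['hospital', 'evening'] (min_width=16, slack=3)
Line 12: ['house'] (min_width=5, slack=14)
Total lines: 12

Answer: 12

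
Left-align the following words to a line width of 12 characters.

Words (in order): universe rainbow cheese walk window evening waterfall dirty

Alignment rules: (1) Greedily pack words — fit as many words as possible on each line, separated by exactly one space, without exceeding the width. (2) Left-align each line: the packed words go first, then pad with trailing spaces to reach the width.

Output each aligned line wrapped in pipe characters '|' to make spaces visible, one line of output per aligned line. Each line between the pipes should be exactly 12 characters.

Answer: |universe    |
|rainbow     |
|cheese walk |
|window      |
|evening     |
|waterfall   |
|dirty       |

Derivation:
Line 1: ['universe'] (min_width=8, slack=4)
Line 2: ['rainbow'] (min_width=7, slack=5)
Line 3: ['cheese', 'walk'] (min_width=11, slack=1)
Line 4: ['window'] (min_width=6, slack=6)
Line 5: ['evening'] (min_width=7, slack=5)
Line 6: ['waterfall'] (min_width=9, slack=3)
Line 7: ['dirty'] (min_width=5, slack=7)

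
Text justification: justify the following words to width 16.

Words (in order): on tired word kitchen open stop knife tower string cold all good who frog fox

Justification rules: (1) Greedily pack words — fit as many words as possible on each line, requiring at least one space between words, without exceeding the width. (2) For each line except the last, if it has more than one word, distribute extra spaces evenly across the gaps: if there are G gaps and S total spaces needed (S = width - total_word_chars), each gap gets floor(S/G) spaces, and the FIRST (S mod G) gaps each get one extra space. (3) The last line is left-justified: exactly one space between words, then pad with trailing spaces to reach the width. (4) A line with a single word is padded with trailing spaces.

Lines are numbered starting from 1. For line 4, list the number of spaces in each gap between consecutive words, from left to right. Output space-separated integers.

Line 1: ['on', 'tired', 'word'] (min_width=13, slack=3)
Line 2: ['kitchen', 'open'] (min_width=12, slack=4)
Line 3: ['stop', 'knife', 'tower'] (min_width=16, slack=0)
Line 4: ['string', 'cold', 'all'] (min_width=15, slack=1)
Line 5: ['good', 'who', 'frog'] (min_width=13, slack=3)
Line 6: ['fox'] (min_width=3, slack=13)

Answer: 2 1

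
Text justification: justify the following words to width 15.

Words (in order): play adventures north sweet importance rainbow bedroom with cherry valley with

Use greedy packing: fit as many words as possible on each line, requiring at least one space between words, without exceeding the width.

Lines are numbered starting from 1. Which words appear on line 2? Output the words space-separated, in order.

Line 1: ['play', 'adventures'] (min_width=15, slack=0)
Line 2: ['north', 'sweet'] (min_width=11, slack=4)
Line 3: ['importance'] (min_width=10, slack=5)
Line 4: ['rainbow', 'bedroom'] (min_width=15, slack=0)
Line 5: ['with', 'cherry'] (min_width=11, slack=4)
Line 6: ['valley', 'with'] (min_width=11, slack=4)

Answer: north sweet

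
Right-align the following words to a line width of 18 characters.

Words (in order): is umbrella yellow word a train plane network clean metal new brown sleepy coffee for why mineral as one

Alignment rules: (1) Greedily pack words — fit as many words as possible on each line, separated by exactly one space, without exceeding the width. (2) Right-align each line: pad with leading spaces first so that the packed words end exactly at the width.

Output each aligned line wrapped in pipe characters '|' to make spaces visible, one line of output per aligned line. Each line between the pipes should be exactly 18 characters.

Line 1: ['is', 'umbrella', 'yellow'] (min_width=18, slack=0)
Line 2: ['word', 'a', 'train', 'plane'] (min_width=18, slack=0)
Line 3: ['network', 'clean'] (min_width=13, slack=5)
Line 4: ['metal', 'new', 'brown'] (min_width=15, slack=3)
Line 5: ['sleepy', 'coffee', 'for'] (min_width=17, slack=1)
Line 6: ['why', 'mineral', 'as', 'one'] (min_width=18, slack=0)

Answer: |is umbrella yellow|
|word a train plane|
|     network clean|
|   metal new brown|
| sleepy coffee for|
|why mineral as one|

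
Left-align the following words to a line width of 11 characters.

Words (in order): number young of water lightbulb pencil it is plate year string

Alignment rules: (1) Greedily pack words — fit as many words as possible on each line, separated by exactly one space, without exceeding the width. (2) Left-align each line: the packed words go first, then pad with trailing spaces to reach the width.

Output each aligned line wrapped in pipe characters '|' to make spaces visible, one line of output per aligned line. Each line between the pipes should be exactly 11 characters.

Answer: |number     |
|young of   |
|water      |
|lightbulb  |
|pencil it  |
|is plate   |
|year string|

Derivation:
Line 1: ['number'] (min_width=6, slack=5)
Line 2: ['young', 'of'] (min_width=8, slack=3)
Line 3: ['water'] (min_width=5, slack=6)
Line 4: ['lightbulb'] (min_width=9, slack=2)
Line 5: ['pencil', 'it'] (min_width=9, slack=2)
Line 6: ['is', 'plate'] (min_width=8, slack=3)
Line 7: ['year', 'string'] (min_width=11, slack=0)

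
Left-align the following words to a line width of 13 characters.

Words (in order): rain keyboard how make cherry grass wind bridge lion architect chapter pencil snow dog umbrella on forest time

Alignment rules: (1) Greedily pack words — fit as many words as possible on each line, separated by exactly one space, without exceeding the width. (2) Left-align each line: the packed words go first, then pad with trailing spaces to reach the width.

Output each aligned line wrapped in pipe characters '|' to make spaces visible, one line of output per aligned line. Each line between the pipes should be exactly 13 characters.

Line 1: ['rain', 'keyboard'] (min_width=13, slack=0)
Line 2: ['how', 'make'] (min_width=8, slack=5)
Line 3: ['cherry', 'grass'] (min_width=12, slack=1)
Line 4: ['wind', 'bridge'] (min_width=11, slack=2)
Line 5: ['lion'] (min_width=4, slack=9)
Line 6: ['architect'] (min_width=9, slack=4)
Line 7: ['chapter'] (min_width=7, slack=6)
Line 8: ['pencil', 'snow'] (min_width=11, slack=2)
Line 9: ['dog', 'umbrella'] (min_width=12, slack=1)
Line 10: ['on', 'forest'] (min_width=9, slack=4)
Line 11: ['time'] (min_width=4, slack=9)

Answer: |rain keyboard|
|how make     |
|cherry grass |
|wind bridge  |
|lion         |
|architect    |
|chapter      |
|pencil snow  |
|dog umbrella |
|on forest    |
|time         |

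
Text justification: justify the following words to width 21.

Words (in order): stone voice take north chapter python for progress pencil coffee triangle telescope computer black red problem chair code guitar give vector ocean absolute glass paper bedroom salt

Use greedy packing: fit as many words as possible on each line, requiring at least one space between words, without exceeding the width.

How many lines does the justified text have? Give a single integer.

Answer: 10

Derivation:
Line 1: ['stone', 'voice', 'take'] (min_width=16, slack=5)
Line 2: ['north', 'chapter', 'python'] (min_width=20, slack=1)
Line 3: ['for', 'progress', 'pencil'] (min_width=19, slack=2)
Line 4: ['coffee', 'triangle'] (min_width=15, slack=6)
Line 5: ['telescope', 'computer'] (min_width=18, slack=3)
Line 6: ['black', 'red', 'problem'] (min_width=17, slack=4)
Line 7: ['chair', 'code', 'guitar'] (min_width=17, slack=4)
Line 8: ['give', 'vector', 'ocean'] (min_width=17, slack=4)
Line 9: ['absolute', 'glass', 'paper'] (min_width=20, slack=1)
Line 10: ['bedroom', 'salt'] (min_width=12, slack=9)
Total lines: 10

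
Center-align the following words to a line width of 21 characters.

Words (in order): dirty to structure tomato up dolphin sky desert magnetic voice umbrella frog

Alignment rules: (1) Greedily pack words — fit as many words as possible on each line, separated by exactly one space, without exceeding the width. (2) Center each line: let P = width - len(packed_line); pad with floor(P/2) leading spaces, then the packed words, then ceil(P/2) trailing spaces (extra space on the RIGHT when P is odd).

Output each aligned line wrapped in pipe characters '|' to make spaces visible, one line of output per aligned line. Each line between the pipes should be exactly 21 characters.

Line 1: ['dirty', 'to', 'structure'] (min_width=18, slack=3)
Line 2: ['tomato', 'up', 'dolphin', 'sky'] (min_width=21, slack=0)
Line 3: ['desert', 'magnetic', 'voice'] (min_width=21, slack=0)
Line 4: ['umbrella', 'frog'] (min_width=13, slack=8)

Answer: | dirty to structure  |
|tomato up dolphin sky|
|desert magnetic voice|
|    umbrella frog    |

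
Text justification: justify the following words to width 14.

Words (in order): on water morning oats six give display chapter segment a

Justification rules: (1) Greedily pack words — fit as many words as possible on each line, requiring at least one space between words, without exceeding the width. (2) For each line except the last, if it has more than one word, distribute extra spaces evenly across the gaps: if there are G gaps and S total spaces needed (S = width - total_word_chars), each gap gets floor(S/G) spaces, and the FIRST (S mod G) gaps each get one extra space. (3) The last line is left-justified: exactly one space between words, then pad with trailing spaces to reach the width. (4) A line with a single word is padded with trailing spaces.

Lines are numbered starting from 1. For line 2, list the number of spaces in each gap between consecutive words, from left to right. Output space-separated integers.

Answer: 3

Derivation:
Line 1: ['on', 'water'] (min_width=8, slack=6)
Line 2: ['morning', 'oats'] (min_width=12, slack=2)
Line 3: ['six', 'give'] (min_width=8, slack=6)
Line 4: ['display'] (min_width=7, slack=7)
Line 5: ['chapter'] (min_width=7, slack=7)
Line 6: ['segment', 'a'] (min_width=9, slack=5)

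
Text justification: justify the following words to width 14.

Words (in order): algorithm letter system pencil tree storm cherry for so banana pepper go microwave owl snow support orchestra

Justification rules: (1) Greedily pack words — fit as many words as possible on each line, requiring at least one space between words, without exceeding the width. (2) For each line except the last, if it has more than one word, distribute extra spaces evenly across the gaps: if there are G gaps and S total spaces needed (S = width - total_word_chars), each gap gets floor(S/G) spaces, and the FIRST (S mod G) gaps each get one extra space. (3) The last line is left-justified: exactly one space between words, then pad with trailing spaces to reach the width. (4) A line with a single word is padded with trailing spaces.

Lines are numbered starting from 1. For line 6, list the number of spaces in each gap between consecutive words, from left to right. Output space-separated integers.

Answer: 6

Derivation:
Line 1: ['algorithm'] (min_width=9, slack=5)
Line 2: ['letter', 'system'] (min_width=13, slack=1)
Line 3: ['pencil', 'tree'] (min_width=11, slack=3)
Line 4: ['storm', 'cherry'] (min_width=12, slack=2)
Line 5: ['for', 'so', 'banana'] (min_width=13, slack=1)
Line 6: ['pepper', 'go'] (min_width=9, slack=5)
Line 7: ['microwave', 'owl'] (min_width=13, slack=1)
Line 8: ['snow', 'support'] (min_width=12, slack=2)
Line 9: ['orchestra'] (min_width=9, slack=5)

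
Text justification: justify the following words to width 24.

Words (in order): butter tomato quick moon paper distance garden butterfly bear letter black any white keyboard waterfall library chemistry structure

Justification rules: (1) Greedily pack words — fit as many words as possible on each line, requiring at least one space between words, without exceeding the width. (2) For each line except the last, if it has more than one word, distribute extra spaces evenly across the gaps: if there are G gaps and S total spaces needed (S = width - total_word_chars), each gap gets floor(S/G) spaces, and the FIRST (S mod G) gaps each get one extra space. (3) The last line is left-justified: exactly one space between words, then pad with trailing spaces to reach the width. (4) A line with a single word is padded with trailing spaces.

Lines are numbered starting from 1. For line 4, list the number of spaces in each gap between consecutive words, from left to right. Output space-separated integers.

Answer: 1 1 1

Derivation:
Line 1: ['butter', 'tomato', 'quick', 'moon'] (min_width=24, slack=0)
Line 2: ['paper', 'distance', 'garden'] (min_width=21, slack=3)
Line 3: ['butterfly', 'bear', 'letter'] (min_width=21, slack=3)
Line 4: ['black', 'any', 'white', 'keyboard'] (min_width=24, slack=0)
Line 5: ['waterfall', 'library'] (min_width=17, slack=7)
Line 6: ['chemistry', 'structure'] (min_width=19, slack=5)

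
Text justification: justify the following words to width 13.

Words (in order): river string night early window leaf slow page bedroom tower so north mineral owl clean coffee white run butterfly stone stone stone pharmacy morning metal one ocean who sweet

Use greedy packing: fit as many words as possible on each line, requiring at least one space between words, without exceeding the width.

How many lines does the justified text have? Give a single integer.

Answer: 16

Derivation:
Line 1: ['river', 'string'] (min_width=12, slack=1)
Line 2: ['night', 'early'] (min_width=11, slack=2)
Line 3: ['window', 'leaf'] (min_width=11, slack=2)
Line 4: ['slow', 'page'] (min_width=9, slack=4)
Line 5: ['bedroom', 'tower'] (min_width=13, slack=0)
Line 6: ['so', 'north'] (min_width=8, slack=5)
Line 7: ['mineral', 'owl'] (min_width=11, slack=2)
Line 8: ['clean', 'coffee'] (min_width=12, slack=1)
Line 9: ['white', 'run'] (min_width=9, slack=4)
Line 10: ['butterfly'] (min_width=9, slack=4)
Line 11: ['stone', 'stone'] (min_width=11, slack=2)
Line 12: ['stone'] (min_width=5, slack=8)
Line 13: ['pharmacy'] (min_width=8, slack=5)
Line 14: ['morning', 'metal'] (min_width=13, slack=0)
Line 15: ['one', 'ocean', 'who'] (min_width=13, slack=0)
Line 16: ['sweet'] (min_width=5, slack=8)
Total lines: 16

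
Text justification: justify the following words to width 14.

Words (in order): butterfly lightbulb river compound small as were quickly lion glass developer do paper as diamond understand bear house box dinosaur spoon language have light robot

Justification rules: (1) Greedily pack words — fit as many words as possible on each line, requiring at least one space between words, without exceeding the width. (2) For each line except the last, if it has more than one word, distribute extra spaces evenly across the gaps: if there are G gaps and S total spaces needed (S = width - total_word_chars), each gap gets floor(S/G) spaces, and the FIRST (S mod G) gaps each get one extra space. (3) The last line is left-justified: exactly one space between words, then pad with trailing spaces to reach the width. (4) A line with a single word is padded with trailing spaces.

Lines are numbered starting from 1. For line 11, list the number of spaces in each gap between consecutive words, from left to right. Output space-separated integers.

Line 1: ['butterfly'] (min_width=9, slack=5)
Line 2: ['lightbulb'] (min_width=9, slack=5)
Line 3: ['river', 'compound'] (min_width=14, slack=0)
Line 4: ['small', 'as', 'were'] (min_width=13, slack=1)
Line 5: ['quickly', 'lion'] (min_width=12, slack=2)
Line 6: ['glass'] (min_width=5, slack=9)
Line 7: ['developer', 'do'] (min_width=12, slack=2)
Line 8: ['paper', 'as'] (min_width=8, slack=6)
Line 9: ['diamond'] (min_width=7, slack=7)
Line 10: ['understand'] (min_width=10, slack=4)
Line 11: ['bear', 'house', 'box'] (min_width=14, slack=0)
Line 12: ['dinosaur', 'spoon'] (min_width=14, slack=0)
Line 13: ['language', 'have'] (min_width=13, slack=1)
Line 14: ['light', 'robot'] (min_width=11, slack=3)

Answer: 1 1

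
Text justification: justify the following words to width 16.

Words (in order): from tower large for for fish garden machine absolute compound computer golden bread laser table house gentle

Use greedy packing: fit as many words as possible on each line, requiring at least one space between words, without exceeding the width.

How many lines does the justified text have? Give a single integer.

Line 1: ['from', 'tower', 'large'] (min_width=16, slack=0)
Line 2: ['for', 'for', 'fish'] (min_width=12, slack=4)
Line 3: ['garden', 'machine'] (min_width=14, slack=2)
Line 4: ['absolute'] (min_width=8, slack=8)
Line 5: ['compound'] (min_width=8, slack=8)
Line 6: ['computer', 'golden'] (min_width=15, slack=1)
Line 7: ['bread', 'laser'] (min_width=11, slack=5)
Line 8: ['table', 'house'] (min_width=11, slack=5)
Line 9: ['gentle'] (min_width=6, slack=10)
Total lines: 9

Answer: 9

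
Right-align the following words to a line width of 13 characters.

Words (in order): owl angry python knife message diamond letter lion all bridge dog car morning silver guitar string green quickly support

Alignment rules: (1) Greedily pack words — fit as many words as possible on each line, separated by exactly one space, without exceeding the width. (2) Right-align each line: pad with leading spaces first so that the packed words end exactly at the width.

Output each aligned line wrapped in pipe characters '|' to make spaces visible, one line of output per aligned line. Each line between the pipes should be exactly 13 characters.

Line 1: ['owl', 'angry'] (min_width=9, slack=4)
Line 2: ['python', 'knife'] (min_width=12, slack=1)
Line 3: ['message'] (min_width=7, slack=6)
Line 4: ['diamond'] (min_width=7, slack=6)
Line 5: ['letter', 'lion'] (min_width=11, slack=2)
Line 6: ['all', 'bridge'] (min_width=10, slack=3)
Line 7: ['dog', 'car'] (min_width=7, slack=6)
Line 8: ['morning'] (min_width=7, slack=6)
Line 9: ['silver', 'guitar'] (min_width=13, slack=0)
Line 10: ['string', 'green'] (min_width=12, slack=1)
Line 11: ['quickly'] (min_width=7, slack=6)
Line 12: ['support'] (min_width=7, slack=6)

Answer: |    owl angry|
| python knife|
|      message|
|      diamond|
|  letter lion|
|   all bridge|
|      dog car|
|      morning|
|silver guitar|
| string green|
|      quickly|
|      support|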